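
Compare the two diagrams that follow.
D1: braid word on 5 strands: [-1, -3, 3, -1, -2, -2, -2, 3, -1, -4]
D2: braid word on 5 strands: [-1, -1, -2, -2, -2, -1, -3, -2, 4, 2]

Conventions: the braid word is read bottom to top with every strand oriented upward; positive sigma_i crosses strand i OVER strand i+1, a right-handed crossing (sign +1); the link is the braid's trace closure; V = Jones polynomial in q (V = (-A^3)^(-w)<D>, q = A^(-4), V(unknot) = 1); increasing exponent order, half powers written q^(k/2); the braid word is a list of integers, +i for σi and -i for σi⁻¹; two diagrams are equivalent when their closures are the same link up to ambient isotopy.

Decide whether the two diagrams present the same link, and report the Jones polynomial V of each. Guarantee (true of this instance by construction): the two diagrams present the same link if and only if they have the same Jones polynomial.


equivalent: yes
D1 (bracket A^-10 + 2A^-2 - 2A^2 + A^6 - 2A^10 + A^14; 10 crossings at w = -6): V = q^-8 - 2q^-7 + q^-6 - 2q^-5 + 2q^-4 + q^-2
D2 (bracket A^-10 + 2A^-2 - 2A^2 + A^6 - 2A^10 + A^14; 10 crossings at w = -6): V = q^-8 - 2q^-7 + q^-6 - 2q^-5 + 2q^-4 + q^-2
key observation: one V(q) for all 2 diagrams — one class (guaranteed)


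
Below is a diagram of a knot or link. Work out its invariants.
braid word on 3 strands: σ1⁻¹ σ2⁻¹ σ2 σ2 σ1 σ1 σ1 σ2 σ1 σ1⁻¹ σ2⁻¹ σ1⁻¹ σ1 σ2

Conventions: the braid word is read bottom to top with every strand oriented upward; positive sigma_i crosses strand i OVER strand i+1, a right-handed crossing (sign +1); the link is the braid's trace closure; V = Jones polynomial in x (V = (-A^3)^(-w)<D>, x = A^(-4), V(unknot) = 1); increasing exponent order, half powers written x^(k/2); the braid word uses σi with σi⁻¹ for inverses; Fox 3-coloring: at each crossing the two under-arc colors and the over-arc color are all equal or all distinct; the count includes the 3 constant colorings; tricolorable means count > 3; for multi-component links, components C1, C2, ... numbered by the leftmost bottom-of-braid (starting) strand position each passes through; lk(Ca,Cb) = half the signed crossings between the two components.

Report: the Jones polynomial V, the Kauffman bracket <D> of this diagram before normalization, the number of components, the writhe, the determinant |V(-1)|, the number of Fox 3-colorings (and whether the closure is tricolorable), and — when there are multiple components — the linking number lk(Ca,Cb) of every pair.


Jones polynomial: V(x) = x - x^2 + 2x^3 - x^4 + x^5 - x^6
<D> = -A^-12 + A^-8 - A^-4 + 2 - A^4 + A^8; writhe +4
components 1, writhe +4 (14 crossings)
3-colorings: 3 of 3^14, det 7 — not tricolorable
note: |V(-1)| = 7: so not tricolorable, since 3 does not divide 7


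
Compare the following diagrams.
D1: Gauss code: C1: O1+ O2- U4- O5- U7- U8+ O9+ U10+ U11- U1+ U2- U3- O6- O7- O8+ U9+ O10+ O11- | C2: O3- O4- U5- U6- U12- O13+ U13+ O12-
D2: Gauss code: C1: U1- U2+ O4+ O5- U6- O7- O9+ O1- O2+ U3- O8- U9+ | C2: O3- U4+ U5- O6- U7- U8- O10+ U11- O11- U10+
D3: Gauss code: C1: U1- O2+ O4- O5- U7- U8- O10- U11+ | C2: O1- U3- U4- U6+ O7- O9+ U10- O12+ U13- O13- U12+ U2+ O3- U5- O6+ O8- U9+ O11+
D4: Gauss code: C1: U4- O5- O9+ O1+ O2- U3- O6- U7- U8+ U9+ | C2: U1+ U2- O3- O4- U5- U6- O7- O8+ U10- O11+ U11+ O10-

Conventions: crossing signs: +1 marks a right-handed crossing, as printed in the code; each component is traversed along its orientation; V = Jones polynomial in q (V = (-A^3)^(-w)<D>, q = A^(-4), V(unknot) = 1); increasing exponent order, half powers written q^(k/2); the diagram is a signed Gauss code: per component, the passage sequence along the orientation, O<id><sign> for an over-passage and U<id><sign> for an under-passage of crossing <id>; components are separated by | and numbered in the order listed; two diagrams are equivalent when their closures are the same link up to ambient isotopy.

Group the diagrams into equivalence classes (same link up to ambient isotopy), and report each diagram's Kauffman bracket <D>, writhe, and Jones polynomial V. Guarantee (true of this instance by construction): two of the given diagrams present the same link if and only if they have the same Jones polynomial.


equivalence classes: {D1, D2, D3, D4}
D1 (bracket A^-7 - A^-3 + A + A^9; 13 crossings at w = -3): V = -q^(-9/2) - q^(-5/2) + q^(-3/2) - q^(-1/2)
D2 (bracket A^-7 - A^-3 + A + A^9; 11 crossings at w = -3): V = -q^(-9/2) - q^(-5/2) + q^(-3/2) - q^(-1/2)
V(D3) = -q^(-9/2) - q^(-5/2) + q^(-3/2) - q^(-1/2)  [13 crossings, <D> = A^-7 - A^-3 + A + A^9, w = -3]
D4 (bracket A^-7 - A^-3 + A + A^9; 11 crossings at w = -3): V = -q^(-9/2) - q^(-5/2) + q^(-3/2) - q^(-1/2)
observation: all 4 diagrams share one V(q), hence one class


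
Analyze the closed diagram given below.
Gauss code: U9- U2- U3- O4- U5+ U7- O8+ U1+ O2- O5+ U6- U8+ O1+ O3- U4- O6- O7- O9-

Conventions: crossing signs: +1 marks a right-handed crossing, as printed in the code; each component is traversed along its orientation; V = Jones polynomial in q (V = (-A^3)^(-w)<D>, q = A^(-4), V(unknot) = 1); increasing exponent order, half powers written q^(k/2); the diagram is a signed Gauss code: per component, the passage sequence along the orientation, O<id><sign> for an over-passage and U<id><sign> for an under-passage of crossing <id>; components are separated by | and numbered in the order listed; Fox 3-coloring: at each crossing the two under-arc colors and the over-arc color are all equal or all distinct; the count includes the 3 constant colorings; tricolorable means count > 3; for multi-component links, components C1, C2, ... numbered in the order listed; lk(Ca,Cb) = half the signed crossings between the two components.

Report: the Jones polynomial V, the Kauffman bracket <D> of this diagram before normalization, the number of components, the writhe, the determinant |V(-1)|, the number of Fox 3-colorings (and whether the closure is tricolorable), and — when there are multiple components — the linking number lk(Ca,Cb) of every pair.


V(q) = -q^-5 + q^-4 - q^-3 + 2q^-2 - q^-1 + 2 - q
bracket: A^-13 - 2A^-9 + A^-5 - 2A^-1 + A^3 - A^7 + A^11, w = -3
1 component, writhe -3, over 9 crossings
det 9, colorings 9 of 3^9 — tricolorable
observation: w = -3 shifts under R1 moves; the (-A^3)^(3) factor cancels that in V


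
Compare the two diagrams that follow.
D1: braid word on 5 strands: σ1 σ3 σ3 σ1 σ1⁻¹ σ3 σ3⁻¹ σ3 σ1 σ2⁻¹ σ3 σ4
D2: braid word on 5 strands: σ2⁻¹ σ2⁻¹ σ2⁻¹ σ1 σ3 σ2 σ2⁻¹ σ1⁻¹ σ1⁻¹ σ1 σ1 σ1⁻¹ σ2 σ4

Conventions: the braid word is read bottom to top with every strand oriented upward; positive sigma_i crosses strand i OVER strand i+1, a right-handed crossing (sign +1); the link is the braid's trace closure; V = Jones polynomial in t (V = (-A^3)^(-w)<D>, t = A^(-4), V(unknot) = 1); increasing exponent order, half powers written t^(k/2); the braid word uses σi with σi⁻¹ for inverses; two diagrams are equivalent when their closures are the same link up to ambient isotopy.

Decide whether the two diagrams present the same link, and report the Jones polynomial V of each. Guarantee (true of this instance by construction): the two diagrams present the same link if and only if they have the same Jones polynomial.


equivalent: no
D1 (bracket A^-14 - A^-10 + 2A^-6 - A^-2 + 2A^2 + A^10; 12 crossings at w = +6): V = t^2 + 2t^4 - t^5 + 2t^6 - t^7 + t^8
V(D2) = t^-3 + t^-2 + t^-1 + 1  (w 0, c 14, <D> = 1 + A^4 + A^8 + A^12)
key observation: 2 classes among 2 diagrams; unequal V(t) rules out equality


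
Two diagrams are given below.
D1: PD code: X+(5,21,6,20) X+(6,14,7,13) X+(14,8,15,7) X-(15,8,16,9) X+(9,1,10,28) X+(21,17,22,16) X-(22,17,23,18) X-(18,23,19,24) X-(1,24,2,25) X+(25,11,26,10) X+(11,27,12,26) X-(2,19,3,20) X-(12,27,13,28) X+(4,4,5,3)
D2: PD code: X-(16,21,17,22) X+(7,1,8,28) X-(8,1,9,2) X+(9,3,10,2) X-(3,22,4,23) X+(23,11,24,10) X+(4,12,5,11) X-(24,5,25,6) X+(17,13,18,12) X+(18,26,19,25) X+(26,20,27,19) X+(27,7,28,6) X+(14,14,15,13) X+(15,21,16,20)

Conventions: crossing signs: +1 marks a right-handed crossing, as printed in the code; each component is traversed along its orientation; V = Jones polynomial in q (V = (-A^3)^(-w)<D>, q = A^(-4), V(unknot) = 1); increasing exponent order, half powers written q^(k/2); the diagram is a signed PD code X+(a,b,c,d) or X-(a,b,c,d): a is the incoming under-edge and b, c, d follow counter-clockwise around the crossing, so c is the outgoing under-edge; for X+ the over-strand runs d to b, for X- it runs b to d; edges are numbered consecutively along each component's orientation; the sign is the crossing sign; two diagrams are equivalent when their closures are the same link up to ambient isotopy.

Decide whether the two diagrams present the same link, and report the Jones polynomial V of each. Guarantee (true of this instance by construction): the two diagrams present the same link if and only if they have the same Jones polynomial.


same link: no
V(D1) = 1  [14 crossings, <D> = A^6, w = +2]
V(D2) = 2q - 2q^2 + 3q^3 - 3q^4 + 2q^5 - 2q^6 + q^7  (w +6, c 14, <D> = A^-10 - 2A^-6 + 2A^-2 - 3A^2 + 3A^6 - 2A^10 + 2A^14)
note: V(q) takes 2 values over 2 diagrams, fixing the grouping


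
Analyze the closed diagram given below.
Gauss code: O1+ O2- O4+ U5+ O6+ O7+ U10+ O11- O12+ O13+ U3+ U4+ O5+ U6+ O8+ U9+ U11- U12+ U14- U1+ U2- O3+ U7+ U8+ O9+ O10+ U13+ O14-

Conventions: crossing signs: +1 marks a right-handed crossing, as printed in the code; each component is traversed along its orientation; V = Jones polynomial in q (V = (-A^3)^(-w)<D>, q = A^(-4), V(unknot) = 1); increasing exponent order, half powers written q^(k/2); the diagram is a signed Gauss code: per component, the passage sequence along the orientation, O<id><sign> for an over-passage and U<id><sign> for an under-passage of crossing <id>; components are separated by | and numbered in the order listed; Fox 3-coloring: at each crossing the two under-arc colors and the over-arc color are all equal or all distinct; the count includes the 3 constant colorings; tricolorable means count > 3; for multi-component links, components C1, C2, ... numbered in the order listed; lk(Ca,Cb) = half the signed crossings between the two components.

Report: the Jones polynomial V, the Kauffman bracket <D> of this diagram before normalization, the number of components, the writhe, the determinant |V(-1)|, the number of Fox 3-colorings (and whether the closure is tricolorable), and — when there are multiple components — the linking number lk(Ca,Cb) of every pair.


Jones polynomial: V(q) = q^3 + q^5 - q^8
<D> = -A^-8 + A^4 + A^12; writhe +8
components 1, writhe +8 (14 crossings)
3-colorings: 9 of 3^14, det 3 — tricolorable
note: w = +8 (over 14 crossings) is diagram-only; (-A^3)^(-8) removes it from V


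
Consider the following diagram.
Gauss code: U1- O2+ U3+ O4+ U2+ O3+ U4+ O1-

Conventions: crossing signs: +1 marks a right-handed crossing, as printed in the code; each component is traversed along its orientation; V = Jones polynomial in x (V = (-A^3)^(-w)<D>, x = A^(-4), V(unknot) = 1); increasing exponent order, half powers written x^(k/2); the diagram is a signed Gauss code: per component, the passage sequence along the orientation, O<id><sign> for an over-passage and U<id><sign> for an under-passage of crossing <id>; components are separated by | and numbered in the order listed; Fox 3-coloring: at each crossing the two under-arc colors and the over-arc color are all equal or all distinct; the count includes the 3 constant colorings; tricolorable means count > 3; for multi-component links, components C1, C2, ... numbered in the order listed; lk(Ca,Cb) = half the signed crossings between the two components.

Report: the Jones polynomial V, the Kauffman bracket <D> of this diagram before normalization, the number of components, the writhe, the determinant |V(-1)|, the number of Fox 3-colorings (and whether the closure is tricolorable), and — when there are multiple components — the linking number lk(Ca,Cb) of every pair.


V(x) = x + x^3 - x^4
bracket: -A^-10 + A^-6 + A^2, w = +2
1 component, writhe +2, over 4 crossings
det 3, colorings 9 of 3^4 — tricolorable
observation: det 3 = |V(-1)|; divisible by 3, so tricolorable


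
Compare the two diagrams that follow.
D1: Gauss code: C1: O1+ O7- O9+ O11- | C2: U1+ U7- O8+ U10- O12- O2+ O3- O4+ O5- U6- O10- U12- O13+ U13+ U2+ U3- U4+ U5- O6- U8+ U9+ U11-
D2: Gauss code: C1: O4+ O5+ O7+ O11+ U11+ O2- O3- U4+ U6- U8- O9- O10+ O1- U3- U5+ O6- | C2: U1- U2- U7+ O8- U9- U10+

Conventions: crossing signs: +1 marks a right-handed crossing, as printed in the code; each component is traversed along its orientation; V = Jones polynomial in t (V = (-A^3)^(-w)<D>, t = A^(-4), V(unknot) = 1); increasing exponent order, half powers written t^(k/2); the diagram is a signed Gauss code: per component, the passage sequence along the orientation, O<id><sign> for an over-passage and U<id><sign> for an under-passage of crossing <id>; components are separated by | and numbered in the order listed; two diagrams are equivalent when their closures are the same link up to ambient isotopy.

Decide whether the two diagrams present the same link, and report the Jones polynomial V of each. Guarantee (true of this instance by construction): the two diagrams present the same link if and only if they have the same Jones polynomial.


equivalent: no
D1 (bracket A^-1 + A^3 + A^7 - A^15; 13 crossings at w = -1): V = t^(-9/2) - t^(-5/2) - t^(-3/2) - t^(-1/2)
V(D2) = -t^(-5/2) - t^(-1/2)  [11 crossings, <D> = A^-1 + A^7, w = -1]
observation: 2 classes among 2 diagrams; unequal V(t) rules out equality


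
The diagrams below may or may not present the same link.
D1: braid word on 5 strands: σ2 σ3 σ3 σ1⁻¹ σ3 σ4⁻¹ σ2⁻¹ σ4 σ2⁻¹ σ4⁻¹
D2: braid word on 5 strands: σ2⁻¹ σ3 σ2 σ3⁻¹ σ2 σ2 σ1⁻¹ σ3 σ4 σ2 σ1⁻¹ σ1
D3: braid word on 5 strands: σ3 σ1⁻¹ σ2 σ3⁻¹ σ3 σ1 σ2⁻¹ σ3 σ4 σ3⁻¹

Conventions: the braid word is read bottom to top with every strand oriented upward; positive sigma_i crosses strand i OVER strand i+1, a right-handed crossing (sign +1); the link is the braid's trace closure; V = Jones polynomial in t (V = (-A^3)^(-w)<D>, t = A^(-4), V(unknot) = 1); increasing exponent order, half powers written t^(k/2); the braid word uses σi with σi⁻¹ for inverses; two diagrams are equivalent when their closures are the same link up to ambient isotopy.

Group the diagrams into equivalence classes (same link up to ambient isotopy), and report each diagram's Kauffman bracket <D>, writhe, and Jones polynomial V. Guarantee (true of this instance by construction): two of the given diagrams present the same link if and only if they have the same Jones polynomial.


grouping into links: {D1} | {D2} | {D3}
V(D1) = t + t^3 - t^4  (w 0, c 10, <D> = -A^-16 + A^-12 + A^-4)
D2 (bracket -A^-12 + A^-8 - A^-4 + 2 - A^4 + A^8; 12 crossings at w = +4): V = t - t^2 + 2t^3 - t^4 + t^5 - t^6
D3 (bracket A^6; 10 crossings at w = +2): V = 1
why: 3 values of V(t) split the 3 diagrams


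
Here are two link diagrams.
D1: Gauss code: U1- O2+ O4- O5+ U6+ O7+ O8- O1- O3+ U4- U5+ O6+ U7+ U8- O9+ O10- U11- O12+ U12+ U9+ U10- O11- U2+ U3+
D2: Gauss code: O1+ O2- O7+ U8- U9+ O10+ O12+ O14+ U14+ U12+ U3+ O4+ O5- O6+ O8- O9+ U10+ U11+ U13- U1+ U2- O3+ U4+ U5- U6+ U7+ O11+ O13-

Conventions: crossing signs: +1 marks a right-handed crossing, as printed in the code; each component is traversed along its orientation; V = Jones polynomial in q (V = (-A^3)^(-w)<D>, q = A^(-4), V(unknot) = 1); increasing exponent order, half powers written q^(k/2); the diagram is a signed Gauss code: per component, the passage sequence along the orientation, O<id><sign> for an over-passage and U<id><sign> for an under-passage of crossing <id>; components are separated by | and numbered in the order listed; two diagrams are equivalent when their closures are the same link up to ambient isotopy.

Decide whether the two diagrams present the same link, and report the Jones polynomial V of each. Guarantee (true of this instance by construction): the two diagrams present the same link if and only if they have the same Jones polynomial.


equivalent: no
V(D1) = 1  (w +2, c 12, <D> = A^6)
D2 (bracket -A^2 + A^6 + A^14; 14 crossings at w = +6): V = q + q^3 - q^4
why: 2 classes among 2 diagrams; unequal V(q) rules out equality


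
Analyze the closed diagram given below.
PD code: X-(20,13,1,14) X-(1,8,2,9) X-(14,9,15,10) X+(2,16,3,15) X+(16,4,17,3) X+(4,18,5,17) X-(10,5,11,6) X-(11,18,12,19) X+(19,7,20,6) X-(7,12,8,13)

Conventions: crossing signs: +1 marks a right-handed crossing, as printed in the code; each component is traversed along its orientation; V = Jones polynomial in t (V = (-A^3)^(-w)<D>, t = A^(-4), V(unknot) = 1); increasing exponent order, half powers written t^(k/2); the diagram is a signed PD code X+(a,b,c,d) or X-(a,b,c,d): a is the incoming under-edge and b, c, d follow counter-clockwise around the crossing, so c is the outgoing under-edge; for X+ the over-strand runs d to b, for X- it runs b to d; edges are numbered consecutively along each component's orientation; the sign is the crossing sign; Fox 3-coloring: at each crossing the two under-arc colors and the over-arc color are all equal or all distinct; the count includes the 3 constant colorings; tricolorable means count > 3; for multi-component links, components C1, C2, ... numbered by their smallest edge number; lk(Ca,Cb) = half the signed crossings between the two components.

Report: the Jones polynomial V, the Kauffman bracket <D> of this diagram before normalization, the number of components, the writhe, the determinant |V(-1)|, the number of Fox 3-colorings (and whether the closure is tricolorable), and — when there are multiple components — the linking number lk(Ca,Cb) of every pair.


V(t) = -t^-5 + t^-4 - t^-3 + 2t^-2 - t^-1 + 2 - t
bracket: -A^-10 + 2A^-6 - A^-2 + 2A^2 - A^6 + A^10 - A^14, w = -2
1 component, writhe -2, over 10 crossings
det 9, colorings 9 of 3^10 — tricolorable
observation: w = -2 shifts under R1 moves; the (-A^3)^(2) factor cancels that in V


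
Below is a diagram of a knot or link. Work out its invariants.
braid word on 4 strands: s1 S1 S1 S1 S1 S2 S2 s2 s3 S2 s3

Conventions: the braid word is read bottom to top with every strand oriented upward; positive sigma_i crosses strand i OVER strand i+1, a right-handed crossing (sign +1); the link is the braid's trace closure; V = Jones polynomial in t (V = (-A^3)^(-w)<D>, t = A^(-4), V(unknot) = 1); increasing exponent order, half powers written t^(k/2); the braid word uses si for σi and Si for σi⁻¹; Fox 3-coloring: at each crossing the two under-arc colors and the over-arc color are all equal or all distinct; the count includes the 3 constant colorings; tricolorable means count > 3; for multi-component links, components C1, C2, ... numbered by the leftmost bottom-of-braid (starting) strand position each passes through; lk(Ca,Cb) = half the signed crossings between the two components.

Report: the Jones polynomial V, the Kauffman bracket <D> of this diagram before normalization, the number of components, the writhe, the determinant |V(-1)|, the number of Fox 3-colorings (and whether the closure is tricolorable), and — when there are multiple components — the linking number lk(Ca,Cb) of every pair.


V(t) = -t^-6 + 2t^-5 - 2t^-4 + 3t^-3 - 3t^-2 + 2t^-1 - 1 + t
bracket: -A^-13 + A^-9 - 2A^-5 + 3A^-1 - 3A^3 + 2A^7 - 2A^11 + A^15, w = -3
1 component, writhe -3, over 11 crossings
det 15, colorings 9 of 3^11 — tricolorable
observation: w = -3 shifts under R1 moves; the (-A^3)^(3) factor cancels that in V


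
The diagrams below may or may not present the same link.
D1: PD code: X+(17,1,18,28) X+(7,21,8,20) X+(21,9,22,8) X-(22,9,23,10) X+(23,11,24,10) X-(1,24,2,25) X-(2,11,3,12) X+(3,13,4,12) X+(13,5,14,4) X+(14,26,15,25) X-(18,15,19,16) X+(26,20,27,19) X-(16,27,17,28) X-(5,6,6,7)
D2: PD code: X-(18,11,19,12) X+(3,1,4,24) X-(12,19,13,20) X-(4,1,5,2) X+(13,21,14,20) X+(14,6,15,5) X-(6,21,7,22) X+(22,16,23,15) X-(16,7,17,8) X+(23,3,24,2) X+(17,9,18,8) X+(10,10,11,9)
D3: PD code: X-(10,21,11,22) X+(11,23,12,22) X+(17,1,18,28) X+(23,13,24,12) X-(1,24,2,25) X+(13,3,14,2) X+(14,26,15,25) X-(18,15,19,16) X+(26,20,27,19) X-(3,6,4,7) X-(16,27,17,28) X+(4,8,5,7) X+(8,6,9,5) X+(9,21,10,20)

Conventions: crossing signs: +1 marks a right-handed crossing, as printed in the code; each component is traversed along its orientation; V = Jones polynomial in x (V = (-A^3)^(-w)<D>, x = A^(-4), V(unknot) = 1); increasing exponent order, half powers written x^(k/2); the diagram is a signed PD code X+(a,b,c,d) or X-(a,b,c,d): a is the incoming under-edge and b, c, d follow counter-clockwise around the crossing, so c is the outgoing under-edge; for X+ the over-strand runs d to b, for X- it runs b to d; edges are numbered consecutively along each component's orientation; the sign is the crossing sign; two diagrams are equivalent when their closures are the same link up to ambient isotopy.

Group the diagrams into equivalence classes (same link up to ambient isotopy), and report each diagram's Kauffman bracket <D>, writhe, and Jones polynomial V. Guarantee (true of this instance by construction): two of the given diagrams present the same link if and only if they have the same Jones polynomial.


grouping into links: {D1, D3} | {D2}
V(D1) = x - x^2 + 2x^3 - x^4 + x^5 - x^6  (w +2, c 14, <D> = -A^-18 + A^-14 - A^-10 + 2A^-6 - A^-2 + A^2)
V(D2) = x^-2 - x^-1 + 1 - x + x^2  (w +2, c 12, <D> = A^-2 - A^2 + A^6 - A^10 + A^14)
D3 (bracket -A^-12 + A^-8 - A^-4 + 2 - A^4 + A^8; 14 crossings at w = +4): V = x - x^2 + 2x^3 - x^4 + x^5 - x^6
why: 2 classes among 3 diagrams; unequal V(x) rules out equality


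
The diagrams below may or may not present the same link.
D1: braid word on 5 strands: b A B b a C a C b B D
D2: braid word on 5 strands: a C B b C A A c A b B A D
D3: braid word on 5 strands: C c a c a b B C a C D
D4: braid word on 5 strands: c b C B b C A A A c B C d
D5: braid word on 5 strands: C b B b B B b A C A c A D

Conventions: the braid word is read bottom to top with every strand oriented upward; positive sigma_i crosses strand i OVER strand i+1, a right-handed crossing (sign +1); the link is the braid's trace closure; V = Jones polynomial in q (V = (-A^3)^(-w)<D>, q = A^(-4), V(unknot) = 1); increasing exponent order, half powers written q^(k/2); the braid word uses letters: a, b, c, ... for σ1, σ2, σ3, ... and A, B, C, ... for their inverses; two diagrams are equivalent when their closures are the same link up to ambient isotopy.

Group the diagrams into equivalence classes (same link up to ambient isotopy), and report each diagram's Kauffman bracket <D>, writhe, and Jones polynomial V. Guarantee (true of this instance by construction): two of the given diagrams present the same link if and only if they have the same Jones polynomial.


classes: {D1} | {D2, D4, D5} | {D3}
V(D1) = -q^(-5/2) - q^(-1/2)  [11 crossings, <D> = A^-1 + A^7, w = -1]
D2 (bracket A^-13 + A^-9 + A^-5 - A^3; 13 crossings at w = -5): V = q^(-9/2) - q^(-5/2) - q^(-3/2) - q^(-1/2)
D3 (bracket -A^-15 + A^-7 + A^-3 + A; 11 crossings at w = +1): V = -q^(1/2) - q^(3/2) - q^(5/2) + q^(9/2)
D4 (bracket A^-7 + A^-3 + A - A^9; 13 crossings at w = -3): V = q^(-9/2) - q^(-5/2) - q^(-3/2) - q^(-1/2)
V(D5) = q^(-9/2) - q^(-5/2) - q^(-3/2) - q^(-1/2)  (w -5, c 13, <D> = A^-13 + A^-9 + A^-5 - A^3)
note: comparing 5 Jones polynomials yields 3 groups


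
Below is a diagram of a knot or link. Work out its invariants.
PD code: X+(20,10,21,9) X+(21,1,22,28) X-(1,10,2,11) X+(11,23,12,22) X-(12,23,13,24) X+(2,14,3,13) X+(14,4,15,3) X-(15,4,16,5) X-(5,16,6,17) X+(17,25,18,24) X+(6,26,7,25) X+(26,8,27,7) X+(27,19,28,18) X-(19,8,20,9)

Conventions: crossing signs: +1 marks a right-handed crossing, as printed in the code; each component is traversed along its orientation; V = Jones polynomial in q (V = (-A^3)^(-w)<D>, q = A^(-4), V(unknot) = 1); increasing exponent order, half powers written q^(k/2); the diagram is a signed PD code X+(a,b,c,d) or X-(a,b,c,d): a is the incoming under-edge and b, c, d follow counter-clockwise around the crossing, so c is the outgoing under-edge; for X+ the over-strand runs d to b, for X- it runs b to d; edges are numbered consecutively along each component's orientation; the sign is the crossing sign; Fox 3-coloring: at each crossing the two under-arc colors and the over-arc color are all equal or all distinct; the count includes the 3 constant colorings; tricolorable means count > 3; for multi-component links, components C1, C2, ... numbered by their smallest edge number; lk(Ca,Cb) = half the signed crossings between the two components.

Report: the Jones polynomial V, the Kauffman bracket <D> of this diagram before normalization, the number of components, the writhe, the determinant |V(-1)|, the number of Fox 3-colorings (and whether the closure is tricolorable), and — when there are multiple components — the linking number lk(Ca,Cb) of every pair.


V = q - q^2 + 2q^3 - q^4 + q^5 - q^6
<D> = -A^-12 + A^-8 - A^-4 + 2 - A^4 + A^8 (w = +4)
1 component over 14 crossings, w = +4
3 Fox colorings among 3^14, |V(-1)| = 7: not tricolorable
why: V spans 5 powers of q: at least 5 crossings in any diagram


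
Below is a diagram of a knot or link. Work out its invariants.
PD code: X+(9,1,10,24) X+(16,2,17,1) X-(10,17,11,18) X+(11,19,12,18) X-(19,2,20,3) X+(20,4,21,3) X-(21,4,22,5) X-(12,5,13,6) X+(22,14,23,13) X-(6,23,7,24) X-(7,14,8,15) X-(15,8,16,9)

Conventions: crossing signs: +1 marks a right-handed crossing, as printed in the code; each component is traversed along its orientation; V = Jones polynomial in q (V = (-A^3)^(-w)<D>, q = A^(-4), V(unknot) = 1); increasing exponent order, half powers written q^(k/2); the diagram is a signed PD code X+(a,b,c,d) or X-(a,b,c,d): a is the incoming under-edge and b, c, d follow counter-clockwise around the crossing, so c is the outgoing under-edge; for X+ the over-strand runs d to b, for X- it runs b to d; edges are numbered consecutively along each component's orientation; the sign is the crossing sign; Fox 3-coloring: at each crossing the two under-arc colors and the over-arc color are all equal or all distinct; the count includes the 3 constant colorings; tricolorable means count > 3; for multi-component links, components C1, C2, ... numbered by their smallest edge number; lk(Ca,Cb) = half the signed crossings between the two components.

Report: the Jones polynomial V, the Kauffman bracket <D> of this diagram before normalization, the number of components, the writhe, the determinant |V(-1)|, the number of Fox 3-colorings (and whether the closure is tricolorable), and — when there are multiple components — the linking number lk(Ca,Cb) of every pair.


V = 1
<D> = A^-6 (w = -2)
1 component over 12 crossings, w = -2
3 Fox colorings among 3^12, |V(-1)| = 1: not tricolorable
why: w = -2 (over 12 crossings) is diagram-only; (-A^3)^(2) removes it from V


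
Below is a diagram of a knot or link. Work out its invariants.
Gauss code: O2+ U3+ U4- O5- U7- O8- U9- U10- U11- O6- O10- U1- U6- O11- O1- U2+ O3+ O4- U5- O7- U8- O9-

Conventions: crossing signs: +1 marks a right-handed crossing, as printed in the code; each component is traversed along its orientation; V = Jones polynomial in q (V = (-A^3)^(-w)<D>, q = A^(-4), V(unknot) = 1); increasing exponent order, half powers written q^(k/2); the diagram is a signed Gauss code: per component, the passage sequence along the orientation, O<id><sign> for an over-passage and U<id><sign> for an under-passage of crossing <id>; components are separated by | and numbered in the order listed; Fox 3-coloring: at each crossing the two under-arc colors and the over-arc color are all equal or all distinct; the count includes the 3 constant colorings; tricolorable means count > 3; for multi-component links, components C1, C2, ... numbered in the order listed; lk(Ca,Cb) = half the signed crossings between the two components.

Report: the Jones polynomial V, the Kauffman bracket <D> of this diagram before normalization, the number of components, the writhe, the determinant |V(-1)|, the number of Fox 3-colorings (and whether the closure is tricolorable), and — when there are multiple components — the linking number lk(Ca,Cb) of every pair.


Jones polynomial: V(q) = q^-8 - 2q^-7 + q^-6 - 2q^-5 + 2q^-4 + q^-2
<D> = -A^-13 - 2A^-5 + 2A^-1 - A^3 + 2A^7 - A^11; writhe -7
components 1, writhe -7 (11 crossings)
3-colorings: 27 of 3^11, det 9 — tricolorable
note: det 9 = |V(-1)|; divisible by 3, so tricolorable


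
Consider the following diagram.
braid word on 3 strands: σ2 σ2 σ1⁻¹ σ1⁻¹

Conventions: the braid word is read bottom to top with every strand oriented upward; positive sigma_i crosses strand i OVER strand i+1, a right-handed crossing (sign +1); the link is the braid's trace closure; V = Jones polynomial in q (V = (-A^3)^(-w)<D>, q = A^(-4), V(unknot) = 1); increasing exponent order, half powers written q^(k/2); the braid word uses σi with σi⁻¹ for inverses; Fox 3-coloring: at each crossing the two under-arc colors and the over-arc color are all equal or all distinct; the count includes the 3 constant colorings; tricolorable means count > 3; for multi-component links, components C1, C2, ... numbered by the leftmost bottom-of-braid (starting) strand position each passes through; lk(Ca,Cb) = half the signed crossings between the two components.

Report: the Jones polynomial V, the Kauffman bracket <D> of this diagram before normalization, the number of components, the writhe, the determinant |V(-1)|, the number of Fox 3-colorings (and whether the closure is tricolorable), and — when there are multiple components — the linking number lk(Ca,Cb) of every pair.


V = q^-2 + 2 + q^2
<D> = A^-8 + 2 + A^8 (w = 0)
3 components over 4 crossings, w = 0
lk(C1,C2): -1
lk(C1,C3) = 0
linking number lk(C2,C3) = +1
3 Fox colorings among 3^4, |V(-1)| = 4: not tricolorable
why: w = 0 shifts under R1 moves; the (-A^3)^(0) factor cancels that in V


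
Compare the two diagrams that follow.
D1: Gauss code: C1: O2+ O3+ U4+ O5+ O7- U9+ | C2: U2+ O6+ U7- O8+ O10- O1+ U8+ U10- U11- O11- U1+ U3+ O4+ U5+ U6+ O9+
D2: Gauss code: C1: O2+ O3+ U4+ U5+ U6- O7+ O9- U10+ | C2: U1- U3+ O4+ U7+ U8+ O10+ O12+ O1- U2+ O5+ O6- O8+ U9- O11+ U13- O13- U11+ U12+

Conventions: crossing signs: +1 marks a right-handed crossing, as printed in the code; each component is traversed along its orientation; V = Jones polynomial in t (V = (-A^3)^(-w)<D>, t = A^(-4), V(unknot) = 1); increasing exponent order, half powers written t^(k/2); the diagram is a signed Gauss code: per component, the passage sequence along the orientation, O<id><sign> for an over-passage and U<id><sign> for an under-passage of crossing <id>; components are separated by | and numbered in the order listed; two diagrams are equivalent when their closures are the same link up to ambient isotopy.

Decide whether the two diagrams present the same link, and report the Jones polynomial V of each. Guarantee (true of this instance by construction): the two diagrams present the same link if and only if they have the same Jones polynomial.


same link: yes
V(D1) = -t^(3/2) + t^(5/2) - 3t^(7/2) + 2t^(9/2) - 2t^(11/2) + 2t^(13/2) - t^(15/2)  [11 crossings, <D> = A^-15 - 2A^-11 + 2A^-7 - 2A^-3 + 3A - A^5 + A^9, w = +5]
D2 (bracket A^-15 - 2A^-11 + 2A^-7 - 2A^-3 + 3A - A^5 + A^9; 13 crossings at w = +5): V = -t^(3/2) + t^(5/2) - 3t^(7/2) + 2t^(9/2) - 2t^(11/2) + 2t^(13/2) - t^(15/2)
note: all 2 diagrams share one V(t), hence one class


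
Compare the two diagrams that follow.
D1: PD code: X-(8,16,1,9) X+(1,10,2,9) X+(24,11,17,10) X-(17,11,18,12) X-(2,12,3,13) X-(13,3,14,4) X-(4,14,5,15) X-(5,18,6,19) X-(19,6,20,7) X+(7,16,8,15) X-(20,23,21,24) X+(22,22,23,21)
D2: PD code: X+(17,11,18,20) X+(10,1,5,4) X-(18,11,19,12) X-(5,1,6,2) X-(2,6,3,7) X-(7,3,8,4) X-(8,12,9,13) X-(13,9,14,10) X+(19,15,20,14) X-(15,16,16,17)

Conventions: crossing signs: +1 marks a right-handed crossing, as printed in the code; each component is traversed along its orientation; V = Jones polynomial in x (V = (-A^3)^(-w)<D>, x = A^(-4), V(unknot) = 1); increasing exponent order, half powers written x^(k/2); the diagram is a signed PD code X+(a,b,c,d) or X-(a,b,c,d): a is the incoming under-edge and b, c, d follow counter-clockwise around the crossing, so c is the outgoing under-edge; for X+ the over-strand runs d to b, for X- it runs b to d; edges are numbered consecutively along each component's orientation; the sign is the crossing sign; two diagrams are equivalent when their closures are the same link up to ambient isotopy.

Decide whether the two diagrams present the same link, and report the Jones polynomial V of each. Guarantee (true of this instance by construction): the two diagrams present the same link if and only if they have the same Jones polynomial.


same link: yes
V(D1) = x^-5 + 2x^-3 + x^-1  [12 crossings, <D> = A^-8 + 2 + A^8, w = -4]
V(D2) = x^-5 + 2x^-3 + x^-1  (w -4, c 10, <D> = A^-8 + 2 + A^8)
note: Reidemeister moves carry D1 (12 crossings) to D2 (10)


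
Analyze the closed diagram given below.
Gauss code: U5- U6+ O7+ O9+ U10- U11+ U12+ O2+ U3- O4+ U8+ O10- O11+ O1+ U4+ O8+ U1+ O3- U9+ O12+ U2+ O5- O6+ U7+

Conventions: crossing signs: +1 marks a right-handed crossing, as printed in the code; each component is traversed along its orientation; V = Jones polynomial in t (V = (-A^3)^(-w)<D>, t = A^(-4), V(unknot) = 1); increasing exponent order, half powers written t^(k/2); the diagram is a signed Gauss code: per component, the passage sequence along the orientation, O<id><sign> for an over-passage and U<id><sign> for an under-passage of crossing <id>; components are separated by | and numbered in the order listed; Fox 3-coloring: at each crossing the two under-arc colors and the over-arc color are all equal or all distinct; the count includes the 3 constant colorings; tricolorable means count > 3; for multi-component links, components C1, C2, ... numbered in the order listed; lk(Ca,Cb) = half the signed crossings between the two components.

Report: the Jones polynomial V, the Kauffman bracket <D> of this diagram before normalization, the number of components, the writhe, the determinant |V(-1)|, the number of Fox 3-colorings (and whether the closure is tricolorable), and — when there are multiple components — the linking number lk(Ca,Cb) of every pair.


Jones polynomial: V(t) = t^2 + 2t^4 - 2t^5 + t^6 - 2t^7 + t^8
<D> = A^-14 - 2A^-10 + A^-6 - 2A^-2 + 2A^2 + A^10; writhe +6
components 1, writhe +6 (12 crossings)
3-colorings: 27 of 3^12, det 9 — tricolorable
note: w = +6 (over 12 crossings) is diagram-only; (-A^3)^(-6) removes it from V


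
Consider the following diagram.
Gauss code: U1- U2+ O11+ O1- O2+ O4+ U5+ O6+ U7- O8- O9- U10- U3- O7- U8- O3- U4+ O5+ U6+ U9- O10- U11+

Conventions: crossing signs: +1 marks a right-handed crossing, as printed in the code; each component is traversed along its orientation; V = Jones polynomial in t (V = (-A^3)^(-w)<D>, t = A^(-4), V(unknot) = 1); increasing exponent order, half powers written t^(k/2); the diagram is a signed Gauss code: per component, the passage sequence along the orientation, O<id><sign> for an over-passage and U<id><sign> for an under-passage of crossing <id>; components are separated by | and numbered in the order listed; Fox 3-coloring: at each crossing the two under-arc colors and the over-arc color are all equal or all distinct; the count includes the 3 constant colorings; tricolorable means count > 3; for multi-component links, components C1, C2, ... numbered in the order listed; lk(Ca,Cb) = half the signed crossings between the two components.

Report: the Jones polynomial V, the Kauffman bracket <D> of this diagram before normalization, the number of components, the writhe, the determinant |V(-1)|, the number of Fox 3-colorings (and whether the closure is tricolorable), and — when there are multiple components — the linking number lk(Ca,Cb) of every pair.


V(t) = -t^-5 + t^-4 - t^-3 + 2t^-2 - t^-1 + 2 - t
bracket: A^-7 - 2A^-3 + A - 2A^5 + A^9 - A^13 + A^17, w = -1
1 component, writhe -1, over 11 crossings
det 9, colorings 9 of 3^11 — tricolorable
observation: |V(-1)| = 9: so tricolorable, since 3 divides 9


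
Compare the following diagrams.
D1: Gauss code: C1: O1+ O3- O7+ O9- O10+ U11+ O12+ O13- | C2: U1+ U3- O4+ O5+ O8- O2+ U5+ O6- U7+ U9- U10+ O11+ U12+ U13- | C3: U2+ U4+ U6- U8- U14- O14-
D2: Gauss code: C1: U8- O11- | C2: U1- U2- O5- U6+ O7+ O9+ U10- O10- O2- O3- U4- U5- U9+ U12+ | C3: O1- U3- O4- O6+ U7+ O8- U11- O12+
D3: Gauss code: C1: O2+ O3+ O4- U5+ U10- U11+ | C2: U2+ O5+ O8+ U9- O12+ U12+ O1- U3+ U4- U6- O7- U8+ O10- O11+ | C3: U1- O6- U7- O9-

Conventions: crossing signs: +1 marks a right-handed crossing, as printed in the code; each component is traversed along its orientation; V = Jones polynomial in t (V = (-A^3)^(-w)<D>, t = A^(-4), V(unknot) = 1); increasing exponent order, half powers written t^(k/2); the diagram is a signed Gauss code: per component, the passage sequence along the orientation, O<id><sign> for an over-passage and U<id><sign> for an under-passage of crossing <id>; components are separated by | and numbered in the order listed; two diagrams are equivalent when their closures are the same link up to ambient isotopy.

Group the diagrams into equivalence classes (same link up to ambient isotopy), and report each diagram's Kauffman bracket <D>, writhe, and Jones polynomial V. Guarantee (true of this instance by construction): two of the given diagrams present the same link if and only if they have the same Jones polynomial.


equivalence classes: {D1} | {D2} | {D3}
D1 (bracket A^-6 + A^-2 + A^2 + A^6; 14 crossings at w = +2): V = 1 + t + t^2 + t^3
V(D2) = t^-3 + t^-2 + t^-1 + 1  [12 crossings, <D> = A^-12 + A^-8 + A^-4 + 1, w = -4]
V(D3) = t^-5 - t^-4 + 2t^-3 - t^-2 + 2t^-1 + t  [12 crossings, <D> = A^-4 + 2A^4 - A^8 + 2A^12 - A^16 + A^20, w = 0]
key observation: 3 classes among 3 diagrams; unequal V(t) rules out equality


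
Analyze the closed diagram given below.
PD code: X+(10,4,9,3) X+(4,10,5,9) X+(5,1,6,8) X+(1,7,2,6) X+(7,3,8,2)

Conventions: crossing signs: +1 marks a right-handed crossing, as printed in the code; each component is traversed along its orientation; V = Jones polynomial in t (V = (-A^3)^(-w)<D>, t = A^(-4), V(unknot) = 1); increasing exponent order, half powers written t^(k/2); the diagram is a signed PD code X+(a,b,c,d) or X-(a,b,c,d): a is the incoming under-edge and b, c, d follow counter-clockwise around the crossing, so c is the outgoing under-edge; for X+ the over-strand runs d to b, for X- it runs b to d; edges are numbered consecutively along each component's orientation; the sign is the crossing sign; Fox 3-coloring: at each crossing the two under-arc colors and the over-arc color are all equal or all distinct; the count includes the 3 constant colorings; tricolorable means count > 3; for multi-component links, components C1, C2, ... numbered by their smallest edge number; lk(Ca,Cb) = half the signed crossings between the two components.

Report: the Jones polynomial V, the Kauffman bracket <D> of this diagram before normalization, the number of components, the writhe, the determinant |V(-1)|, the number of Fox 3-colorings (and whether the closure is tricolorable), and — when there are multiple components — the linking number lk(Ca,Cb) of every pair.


Jones polynomial: V(t) = -t^(3/2) - 2t^(7/2) + t^(9/2) - t^(11/2) + t^(13/2)
<D> = -A^-11 + A^-7 - A^-3 + 2A + A^9; writhe +5
components 2, writhe +5 (5 crossings)
linking number lk(C1,C2) = +1
3-colorings: 9 of 3^5, det 6 — tricolorable
note: summing lk over 1 pair gives +1


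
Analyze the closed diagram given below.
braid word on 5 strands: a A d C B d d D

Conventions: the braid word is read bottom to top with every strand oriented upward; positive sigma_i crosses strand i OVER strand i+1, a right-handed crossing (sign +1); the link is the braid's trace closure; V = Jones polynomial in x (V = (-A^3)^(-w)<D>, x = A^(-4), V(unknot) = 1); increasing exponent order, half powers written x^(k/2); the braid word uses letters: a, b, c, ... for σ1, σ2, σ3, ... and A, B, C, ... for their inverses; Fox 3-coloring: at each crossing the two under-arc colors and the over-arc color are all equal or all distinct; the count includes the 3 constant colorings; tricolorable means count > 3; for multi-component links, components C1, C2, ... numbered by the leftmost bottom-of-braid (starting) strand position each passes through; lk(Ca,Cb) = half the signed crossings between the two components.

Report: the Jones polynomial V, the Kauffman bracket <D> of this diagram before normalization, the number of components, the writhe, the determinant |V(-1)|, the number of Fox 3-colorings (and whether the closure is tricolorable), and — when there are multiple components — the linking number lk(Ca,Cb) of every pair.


V = 1 + x + x^2 + x^3
<D> = A^-12 + A^-8 + A^-4 + 1 (w = 0)
3 components over 8 crossings, w = 0
lk(C1,C2): 0
lk(C1,C3) = 0
linking number lk(C2,C3) = +1
9 Fox colorings among 3^9, |V(-1)| = 0: tricolorable
why: span 3 respects span(V) <= c + mu - 1 = 10 for this 3-component diagram
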